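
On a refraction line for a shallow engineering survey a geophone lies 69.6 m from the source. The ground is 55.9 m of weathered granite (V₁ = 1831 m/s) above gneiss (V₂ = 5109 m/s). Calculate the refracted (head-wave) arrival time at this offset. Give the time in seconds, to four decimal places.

0.0706 s

θ_c = arcsin(V₁/V₂) = arcsin(1831/5109) = 21.00°, cos θ_c = 0.9336.
Intercept time tᵢ = 2h cos θ_c / V₁ = 2·55.9·0.9336/1831 = 0.05700 s.
t = x/V₂ + tᵢ = 69.6/5109 + 0.05700 = 0.07063 s.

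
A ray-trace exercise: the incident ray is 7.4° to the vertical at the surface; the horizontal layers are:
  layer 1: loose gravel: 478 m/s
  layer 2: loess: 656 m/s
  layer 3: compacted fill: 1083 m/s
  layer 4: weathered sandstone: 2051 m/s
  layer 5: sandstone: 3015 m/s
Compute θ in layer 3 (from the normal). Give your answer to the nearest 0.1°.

17.0°

Snell's law across each interface conserves sin θ / V, so sin θ_3 = V_3·sin θ₁/V₁.
sin θ_3 = 1083 × sin 7.4° / 478 = 0.2918.
θ_3 = arcsin 0.2918 = 16.97°.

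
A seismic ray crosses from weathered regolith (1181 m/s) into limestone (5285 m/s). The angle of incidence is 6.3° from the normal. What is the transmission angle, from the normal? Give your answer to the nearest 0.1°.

29.4°

sin θ₁/V₁ = sin θ₂/V₂ ⇒ sin θ₂ = 5285·sin 6.3°/1181 = 5285·0.1097/1181 = 0.4911.
θ₂ = sin⁻¹(0.4911) = 29.41° (from vertical).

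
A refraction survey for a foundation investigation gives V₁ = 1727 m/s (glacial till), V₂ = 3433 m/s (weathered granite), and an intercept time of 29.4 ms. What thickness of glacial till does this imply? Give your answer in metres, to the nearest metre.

29 m

θ_c = arcsin(1727/3433) = 30.20°; cos θ_c = 0.8643.
tᵢ = 2h cos θ_c/V₁ ⇒ h = tᵢ·V₁/(2 cos θ_c) = 0.0294·1727/(2·0.8643) = 29.37 m.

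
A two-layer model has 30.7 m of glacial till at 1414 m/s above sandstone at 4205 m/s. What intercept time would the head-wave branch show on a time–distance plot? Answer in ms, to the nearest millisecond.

tᵢ = 2h·√(V₂²−V₁²)/(V₁V₂).
√(V₂²−V₁²) = √(4205²−1414²) = 3960.1 m/s.
tᵢ = 2·30.7·3960.1/(1414·4205) = 0.04089 s.

41 ms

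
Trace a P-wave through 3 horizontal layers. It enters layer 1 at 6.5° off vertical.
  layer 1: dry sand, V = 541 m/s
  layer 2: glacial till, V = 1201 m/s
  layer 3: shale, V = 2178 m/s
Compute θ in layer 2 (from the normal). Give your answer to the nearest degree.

15°

Ray parameter p = sin 6.5° / 541 = 2.0925e-04 s/m.
sin θ_2 = p·V_2 = 2.0925e-04 × 1201 = 0.2513.
θ_2 = 14.55° from the vertical.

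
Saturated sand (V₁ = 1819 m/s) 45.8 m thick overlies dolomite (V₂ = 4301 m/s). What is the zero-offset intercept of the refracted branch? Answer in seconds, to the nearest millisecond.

0.046 s

tᵢ = 2h·√(V₂²−V₁²)/(V₁V₂).
√(V₂²−V₁²) = √(4301²−1819²) = 3897.4 m/s.
tᵢ = 2·45.8·3897.4/(1819·4301) = 0.04563 s.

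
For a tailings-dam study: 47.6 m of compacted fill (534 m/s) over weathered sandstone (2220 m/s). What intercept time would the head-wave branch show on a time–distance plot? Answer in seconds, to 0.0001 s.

tᵢ = 2h·√(V₂²−V₁²)/(V₁V₂).
√(V₂²−V₁²) = √(2220²−534²) = 2154.8 m/s.
tᵢ = 2·47.6·2154.8/(534·2220) = 0.17304 s.

0.1730 s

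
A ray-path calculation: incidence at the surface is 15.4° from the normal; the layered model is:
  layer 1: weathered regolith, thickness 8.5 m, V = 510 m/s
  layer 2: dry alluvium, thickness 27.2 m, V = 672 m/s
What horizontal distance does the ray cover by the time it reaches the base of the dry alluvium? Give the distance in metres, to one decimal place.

p = sin θ₁/V₁ = sin 15.4°/510 = 5.2070e-04 s/m is conserved through the stack.
Layer 1: θ = 15.40°; offset = 8.5·tan 15.40° = 2.341 m.
Layer 2: sin θ = p·672 = 0.3499 → θ = 20.48°; offset = 27.2·tan 20.48° = 10.160 m.
Σ offsets = 12.501 m.

12.5 m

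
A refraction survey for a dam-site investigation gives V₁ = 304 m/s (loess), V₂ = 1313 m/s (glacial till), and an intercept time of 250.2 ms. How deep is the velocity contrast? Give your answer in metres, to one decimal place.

θ_c = arcsin(304/1313) = 13.39°; cos θ_c = 0.9728.
tᵢ = 2h cos θ_c/V₁ ⇒ h = tᵢ·V₁/(2 cos θ_c) = 0.2502·304/(2·0.9728) = 39.09 m.

39.1 m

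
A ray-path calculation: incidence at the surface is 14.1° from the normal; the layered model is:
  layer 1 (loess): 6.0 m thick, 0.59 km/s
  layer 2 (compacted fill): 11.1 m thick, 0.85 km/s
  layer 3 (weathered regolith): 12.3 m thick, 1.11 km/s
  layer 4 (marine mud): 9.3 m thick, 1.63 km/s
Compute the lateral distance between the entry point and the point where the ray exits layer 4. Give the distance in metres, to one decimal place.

p = sin θ₁/V₁ = sin 14.1°/0.59 = 4.1291e-01 s/km is conserved through the stack.
Layer 1: θ = 14.10°; offset = 6.0·tan 14.10° = 1.507 m.
Layer 2: sin θ = p·0.85 = 0.3510 → θ = 20.55°; offset = 11.1·tan 20.55° = 4.160 m.
Layer 3: sin θ = p·1.11 = 0.4583 → θ = 27.28°; offset = 12.3·tan 27.28° = 6.343 m.
Layer 4: sin θ = p·1.63 = 0.6730 → θ = 42.30°; offset = 9.3·tan 42.30° = 8.463 m.
Total horizontal offset = 20.473 m.

20.5 m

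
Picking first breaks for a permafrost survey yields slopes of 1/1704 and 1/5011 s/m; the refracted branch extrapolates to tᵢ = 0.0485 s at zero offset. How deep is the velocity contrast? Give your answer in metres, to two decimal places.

θ_c = arcsin(1704/5011) = 19.88°; cos θ_c = 0.9404.
tᵢ = 2h cos θ_c/V₁ ⇒ h = tᵢ·V₁/(2 cos θ_c) = 0.0485·1704/(2·0.9404) = 43.94 m.

43.94 m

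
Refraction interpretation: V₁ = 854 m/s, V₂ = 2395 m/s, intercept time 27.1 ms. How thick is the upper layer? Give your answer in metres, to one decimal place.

h = tᵢ·V₁·V₂ / (2·√(V₂²−V₁²)).
√(V₂²−V₁²) = √(2395² − 854²) = 2237.6 m/s.
h = 0.0271 s × 854 × 2395 / (2 × 2237.6) = 12.39 m.

12.4 m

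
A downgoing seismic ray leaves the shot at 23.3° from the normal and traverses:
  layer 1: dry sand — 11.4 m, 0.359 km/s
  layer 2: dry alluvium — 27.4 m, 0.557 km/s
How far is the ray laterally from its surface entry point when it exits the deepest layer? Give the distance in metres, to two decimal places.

26.21 m

p = sin θ₁/V₁ = sin 23.3°/0.359 = 1.1018e+00 s/km is conserved through the stack.
Layer 1: θ = 23.30°; offset = 11.4·tan 23.30° = 4.9096 m.
Layer 2: sin θ = p·0.557 = 0.6137 → θ = 37.86°; offset = 27.4·tan 37.86° = 21.2978 m.
Total horizontal offset = 26.2074 m.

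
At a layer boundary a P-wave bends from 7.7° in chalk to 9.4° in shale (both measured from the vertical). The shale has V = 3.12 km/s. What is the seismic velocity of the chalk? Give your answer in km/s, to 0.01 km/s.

Snell's law: sin 7.7°/V₁ = sin 9.4°/V₂.
V₁ = V₂·sin 7.7°/sin 9.4° = 3.12 × 0.8204 = 2.56 km/s.

2.56 km/s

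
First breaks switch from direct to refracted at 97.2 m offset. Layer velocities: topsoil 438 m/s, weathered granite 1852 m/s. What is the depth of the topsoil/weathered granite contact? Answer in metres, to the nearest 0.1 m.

38.2 m

x_cross = 2h·√((V₂+V₁)/(V₂−V₁)) → h = x_cross / (2·√((V₂+V₁)/(V₂−V₁))).
√((V₂+V₁)/(V₂−V₁)) = √((1852+438)/(1852−438)) = 1.2726.
h = 97.2 / (2·1.2726) = 38.19 m.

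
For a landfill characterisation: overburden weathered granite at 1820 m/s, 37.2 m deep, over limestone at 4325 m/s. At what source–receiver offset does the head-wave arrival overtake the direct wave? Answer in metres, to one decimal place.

θ_c = arcsin(1820/4325) = 24.89°, so cos θ_c = 0.9071 and tᵢ = 2h cos θ_c/V₁ = 0.0371 s.
At crossover x/V₁ = x/V₂ + tᵢ ⇒ x = tᵢ/(1/V₁ − 1/V₂) = 0.03708/(5.4945e-04 − 2.3121e-04) = 116.53 m.

116.5 m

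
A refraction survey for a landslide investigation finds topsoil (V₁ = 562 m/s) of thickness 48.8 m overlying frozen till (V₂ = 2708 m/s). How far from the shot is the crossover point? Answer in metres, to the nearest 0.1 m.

120.5 m

x_cross = 2h·√((V₂+V₁)/(V₂−V₁)).
(V₂+V₁)/(V₂−V₁) = (2708+562)/(2708−562) = 1.5238; √ = 1.2344.
x_cross = 2·48.8·1.2344 = 120.48 m.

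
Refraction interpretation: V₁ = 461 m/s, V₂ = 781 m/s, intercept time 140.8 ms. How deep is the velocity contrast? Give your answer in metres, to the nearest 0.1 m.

40.2 m

h = tᵢ·V₁·V₂ / (2·√(V₂²−V₁²)).
√(V₂²−V₁²) = √(781² − 461²) = 630.4 m/s.
h = 0.1408 s × 461 × 781 / (2 × 630.4) = 40.21 m.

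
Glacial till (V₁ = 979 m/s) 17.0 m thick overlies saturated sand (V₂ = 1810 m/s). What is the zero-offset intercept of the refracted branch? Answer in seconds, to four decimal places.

0.0292 s

θ_c = arcsin(V₁/V₂) = arcsin(979/1810) = 32.74°; cos θ_c = 0.8411.
tᵢ = 2h·cos θ_c / V₁ = 2·17.0·0.8411 / 979 = 0.02921 s.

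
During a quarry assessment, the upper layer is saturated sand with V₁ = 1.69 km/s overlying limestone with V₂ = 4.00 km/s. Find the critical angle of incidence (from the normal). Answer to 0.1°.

25.0°

Critical incidence: sin θ_c = V₁/V₂ = 1.69/4.00 = 0.4225.
θ_c = arcsin 0.4225 = 24.99°.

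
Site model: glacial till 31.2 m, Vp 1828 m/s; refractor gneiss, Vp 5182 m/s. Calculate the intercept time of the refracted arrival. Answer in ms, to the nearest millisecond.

32 ms

tᵢ = 2h·√(V₂²−V₁²)/(V₁V₂).
√(V₂²−V₁²) = √(5182²−1828²) = 4848.9 m/s.
tᵢ = 2·31.2·4848.9/(1828·5182) = 0.03194 s.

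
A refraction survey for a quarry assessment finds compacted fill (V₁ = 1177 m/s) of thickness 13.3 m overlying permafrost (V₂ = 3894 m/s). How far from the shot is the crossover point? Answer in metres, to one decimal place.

θ_c = arcsin(1177/3894) = 17.59°, so cos θ_c = 0.9532 and tᵢ = 2h cos θ_c/V₁ = 0.0215 s.
At crossover x/V₁ = x/V₂ + tᵢ ⇒ x = tᵢ/(1/V₁ − 1/V₂) = 0.02154/(8.4962e-04 − 2.5681e-04) = 36.34 m.

36.3 m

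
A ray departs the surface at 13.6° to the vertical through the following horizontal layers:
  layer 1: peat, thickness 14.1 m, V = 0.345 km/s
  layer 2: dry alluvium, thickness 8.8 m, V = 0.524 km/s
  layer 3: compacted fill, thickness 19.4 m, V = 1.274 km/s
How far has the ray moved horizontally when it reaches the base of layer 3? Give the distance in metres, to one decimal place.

p = sin θ₁/V₁ = sin 13.6°/0.345 = 6.8157e-01 s/km is conserved through the stack.
Layer 1: θ = 13.60°; offset = 14.1·tan 13.60° = 3.411 m.
Layer 2: sin θ = p·0.524 = 0.3571 → θ = 20.92°; offset = 8.8·tan 20.92° = 3.365 m.
Layer 3: sin θ = p·1.274 = 0.8683 → θ = 60.26°; offset = 19.4·tan 60.26° = 33.963 m.
Total horizontal offset = 40.738 m.

40.7 m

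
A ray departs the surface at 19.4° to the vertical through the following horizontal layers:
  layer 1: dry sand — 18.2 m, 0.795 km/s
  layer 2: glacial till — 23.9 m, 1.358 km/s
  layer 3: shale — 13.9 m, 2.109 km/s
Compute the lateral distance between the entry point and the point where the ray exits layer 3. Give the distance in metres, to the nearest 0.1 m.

Ray parameter p = sin 19.4° / 0.795 km/s = 4.1781e-01 s/km.
Layer 1: θ = 19.40°; offset = 18.2·tan 19.40° = 6.409 m.
Layer 2: sin θ = p·1.358 = 0.5674 → θ = 34.57°; offset = 23.9·tan 34.57° = 16.468 m.
Layer 3: sin θ = p·2.109 = 0.8812 → θ = 61.78°; offset = 13.9·tan 61.78° = 25.905 m.
Σ offsets = 48.783 m.

48.8 m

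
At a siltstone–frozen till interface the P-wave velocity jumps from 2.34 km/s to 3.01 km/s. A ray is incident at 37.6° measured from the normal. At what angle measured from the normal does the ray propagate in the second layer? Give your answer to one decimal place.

51.7°

sin θ₁/V₁ = sin θ₂/V₂ ⇒ sin θ₂ = 3.01·sin 37.6°/2.34 = 3.01·0.6101/2.34 = 0.7848.
θ₂ = sin⁻¹(0.7848) = 51.71° (from vertical).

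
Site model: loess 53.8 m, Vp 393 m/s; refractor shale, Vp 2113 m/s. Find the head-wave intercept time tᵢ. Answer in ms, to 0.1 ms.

θ_c = arcsin(V₁/V₂) = arcsin(393/2113) = 10.72°; cos θ_c = 0.9826.
tᵢ = 2h·cos θ_c / V₁ = 2·53.8·0.9826 / 393 = 0.26901 s.

269.0 ms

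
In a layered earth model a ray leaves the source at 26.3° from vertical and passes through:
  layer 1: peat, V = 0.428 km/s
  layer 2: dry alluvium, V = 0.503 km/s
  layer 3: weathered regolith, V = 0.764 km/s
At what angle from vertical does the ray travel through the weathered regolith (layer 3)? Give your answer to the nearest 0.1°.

52.3°

Snell's law across each interface conserves sin θ / V, so sin θ_3 = V_3·sin θ₁/V₁.
sin θ_3 = 0.764 × sin 26.3° / 0.428 = 0.7909.
θ_3 = 52.27° from the vertical.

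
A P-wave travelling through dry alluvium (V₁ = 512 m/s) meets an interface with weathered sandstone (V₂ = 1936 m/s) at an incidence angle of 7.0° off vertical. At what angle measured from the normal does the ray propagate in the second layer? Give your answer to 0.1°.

27.4°

sin θ₁/V₁ = sin θ₂/V₂ ⇒ sin θ₂ = 1936·sin 7.0°/512 = 1936·0.1219/512 = 0.4608.
θ₂ = sin⁻¹(0.4608) = 27.44° (from vertical).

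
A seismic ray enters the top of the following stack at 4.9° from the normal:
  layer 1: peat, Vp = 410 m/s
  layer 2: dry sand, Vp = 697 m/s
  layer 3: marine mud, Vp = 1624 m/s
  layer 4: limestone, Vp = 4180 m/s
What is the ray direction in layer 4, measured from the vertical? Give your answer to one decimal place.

60.6°

Snell's law across each interface conserves sin θ / V, so sin θ_4 = V_4·sin θ₁/V₁.
sin θ_4 = 4180 × sin 4.9° / 410 = 0.8708.
θ_4 = 60.56° from the vertical.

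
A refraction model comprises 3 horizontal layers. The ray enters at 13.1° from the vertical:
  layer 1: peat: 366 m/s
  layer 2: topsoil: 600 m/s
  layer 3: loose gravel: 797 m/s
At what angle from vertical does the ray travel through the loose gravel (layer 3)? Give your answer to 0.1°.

29.6°

Ray parameter p = sin 13.1° / 366 = 6.1927e-04 s/m.
sin θ_3 = p·V_3 = 6.1927e-04 × 797 = 0.4936.
θ_3 = arcsin 0.4936 = 29.57°.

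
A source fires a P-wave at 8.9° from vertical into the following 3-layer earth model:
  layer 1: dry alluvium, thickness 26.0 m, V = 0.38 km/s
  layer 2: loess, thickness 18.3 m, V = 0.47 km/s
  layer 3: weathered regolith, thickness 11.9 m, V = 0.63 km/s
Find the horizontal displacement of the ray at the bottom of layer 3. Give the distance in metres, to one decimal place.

10.8 m

Apply Snell's law at each interface; in layer i the horizontal offset is hᵢ·tan θᵢ.
Layer 1: θ = 8.90°; offset = 26.0·tan 8.90° = 4.071 m.
Layer 2: sin θ = 0.47·sin 8.9°/0.38 = 0.1914, θ = 11.03°; offset = 18.3·tan 11.03° = 3.568 m.
Layer 3: sin θ = 0.63·sin 8.9°/0.38 = 0.2565, θ = 14.86°; offset = 11.9·tan 14.86° = 3.158 m.
Σ offsets = 10.797 m.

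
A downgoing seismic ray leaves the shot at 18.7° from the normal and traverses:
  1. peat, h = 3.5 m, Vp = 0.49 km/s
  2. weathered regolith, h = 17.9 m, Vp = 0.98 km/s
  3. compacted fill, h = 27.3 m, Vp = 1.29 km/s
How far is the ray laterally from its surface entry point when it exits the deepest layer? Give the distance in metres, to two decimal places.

59.11 m

Ray parameter p = sin 18.7° / 0.49 km/s = 6.5431e-01 s/km.
Layer 1: θ = 18.70°; offset = 3.5·tan 18.70° = 1.1847 m.
Layer 2: sin θ = p·0.98 = 0.6412 → θ = 39.88°; offset = 17.9·tan 39.88° = 14.9579 m.
Layer 3: sin θ = p·1.29 = 0.8441 → θ = 57.57°; offset = 27.3·tan 57.57° = 42.9709 m.
Summing the layer offsets gives 59.1135 m.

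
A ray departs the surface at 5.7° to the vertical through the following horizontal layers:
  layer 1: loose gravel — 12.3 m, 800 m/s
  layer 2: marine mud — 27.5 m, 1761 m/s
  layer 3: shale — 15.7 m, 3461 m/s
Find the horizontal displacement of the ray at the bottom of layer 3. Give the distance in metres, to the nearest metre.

Ray parameter p = sin 5.7° / 800 m/s = 1.2415e-04 s/m.
Layer 1: θ = 5.70°; offset = 12.3·tan 5.70° = 1.228 m.
Layer 2: sin θ = p·1761 = 0.2186 → θ = 12.63°; offset = 27.5·tan 12.63° = 6.161 m.
Layer 3: sin θ = p·3461 = 0.4297 → θ = 25.45°; offset = 15.7·tan 25.45° = 7.471 m.
Summing the layer offsets gives 14.860 m.

15 m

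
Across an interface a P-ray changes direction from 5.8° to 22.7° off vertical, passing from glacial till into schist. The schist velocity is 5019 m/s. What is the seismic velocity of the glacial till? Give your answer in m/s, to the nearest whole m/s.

Snell's law: sin 5.8°/V₁ = sin 22.7°/V₂.
V₁ = V₂·sin 5.8°/sin 22.7° = 5019 × 0.2619 = 1314.31 m/s.

1314 m/s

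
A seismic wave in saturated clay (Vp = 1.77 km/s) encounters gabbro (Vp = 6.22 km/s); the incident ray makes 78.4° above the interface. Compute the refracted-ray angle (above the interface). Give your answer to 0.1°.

45.0°

Convert to the normal: θ₁ = 90° − 78.4° = 11.6°.
sin θ₁/V₁ = sin θ₂/V₂ ⇒ sin θ₂ = 6.22·sin 11.6°/1.77 = 6.22·0.2011/1.77 = 0.7066.
θ₂ = sin⁻¹(0.7066) = 44.96° (from vertical).
From the interface: 90° − 44.96° = 45.04°.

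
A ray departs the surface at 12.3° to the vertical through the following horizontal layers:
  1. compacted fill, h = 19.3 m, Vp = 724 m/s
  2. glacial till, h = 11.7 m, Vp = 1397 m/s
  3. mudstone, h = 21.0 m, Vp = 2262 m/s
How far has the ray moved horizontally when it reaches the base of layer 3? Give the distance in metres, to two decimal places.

Apply Snell's law at each interface; in layer i the horizontal offset is hᵢ·tan θᵢ.
Layer 1: θ = 12.30°; offset = 19.3·tan 12.30° = 4.2081 m.
Layer 2: sin θ = 1397·sin 12.3°/724 = 0.4111, θ = 24.27°; offset = 11.7·tan 24.27° = 5.2756 m.
Layer 3: sin θ = 2262·sin 12.3°/724 = 0.6656, θ = 41.73°; offset = 21.0·tan 41.73° = 18.7276 m.
Summing the layer offsets gives 28.2113 m.

28.21 m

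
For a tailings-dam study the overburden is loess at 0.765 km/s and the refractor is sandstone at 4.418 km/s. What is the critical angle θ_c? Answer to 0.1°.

10.0°

At critical incidence the refracted ray runs along the interface (θ₂ = 90°), so sin θ_c = V₁/V₂.
θ_c = arcsin(0.765/4.418) = arcsin 0.1732 = 9.97°.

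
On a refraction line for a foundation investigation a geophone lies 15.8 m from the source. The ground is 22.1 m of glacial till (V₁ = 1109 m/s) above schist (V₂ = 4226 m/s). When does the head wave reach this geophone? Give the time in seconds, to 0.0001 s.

t = x/V₂ + 2h·√(V₂²−V₁²)/(V₁V₂).
√(V₂²−V₁²) = √(4226²−1109²) = 4077.9 m/s; delay term = 2·22.1·4077.9/(1109·4226) = 0.03846 s.
t = 15.8/4226 + 0.03846 = 0.04220 s.

0.0422 s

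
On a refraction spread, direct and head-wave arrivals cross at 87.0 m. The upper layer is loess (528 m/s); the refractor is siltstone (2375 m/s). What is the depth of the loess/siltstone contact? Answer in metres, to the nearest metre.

h = (x_cross/2)·√((V₂−V₁)/(V₂+V₁)).
(V₂−V₁)/(V₂+V₁) = (2375−528)/(2375+528) = 0.6362; √ = 0.7976.
h = (87.0/2)·0.7976 = 34.70 m.

35 m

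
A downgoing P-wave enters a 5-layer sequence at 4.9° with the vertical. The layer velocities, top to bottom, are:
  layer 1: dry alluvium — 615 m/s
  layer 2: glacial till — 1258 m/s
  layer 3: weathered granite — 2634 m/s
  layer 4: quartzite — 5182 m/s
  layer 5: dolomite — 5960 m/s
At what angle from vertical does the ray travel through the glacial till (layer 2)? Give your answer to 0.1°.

Ray parameter p = sin 4.9° / 615 = 1.3889e-04 s/m.
sin θ_2 = p·V_2 = 1.3889e-04 × 1258 = 0.1747.
θ_2 = arcsin 0.1747 = 10.06°.

10.1°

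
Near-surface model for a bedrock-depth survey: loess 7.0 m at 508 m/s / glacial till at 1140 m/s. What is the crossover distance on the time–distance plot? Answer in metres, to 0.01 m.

22.61 m

x_cross = 2h·√((V₂+V₁)/(V₂−V₁)).
(V₂+V₁)/(V₂−V₁) = (1140+508)/(1140−508) = 2.6076; √ = 1.6148.
x_cross = 2·7.0·1.6148 = 22.61 m.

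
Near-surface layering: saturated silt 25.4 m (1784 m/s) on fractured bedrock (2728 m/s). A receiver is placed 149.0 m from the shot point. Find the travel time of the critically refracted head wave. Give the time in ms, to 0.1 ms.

76.2 ms

θ_c = arcsin(V₁/V₂) = arcsin(1784/2728) = 40.84°, cos θ_c = 0.7565.
Intercept time tᵢ = 2h cos θ_c / V₁ = 2·25.4·0.7565/1784 = 0.02154 s.
t = x/V₂ + tᵢ = 149.0/2728 + 0.02154 = 0.07616 s.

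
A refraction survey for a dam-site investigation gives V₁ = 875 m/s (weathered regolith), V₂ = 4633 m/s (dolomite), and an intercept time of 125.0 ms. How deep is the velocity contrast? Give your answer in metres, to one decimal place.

55.7 m

h = tᵢ·V₁·V₂ / (2·√(V₂²−V₁²)).
√(V₂²−V₁²) = √(4633² − 875²) = 4549.6 m/s.
h = 0.125 s × 875 × 4633 / (2 × 4549.6) = 55.69 m.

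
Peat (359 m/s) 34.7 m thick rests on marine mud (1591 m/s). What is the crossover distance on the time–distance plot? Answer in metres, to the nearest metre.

87 m

x_cross = 2h·√((V₂+V₁)/(V₂−V₁)).
(V₂+V₁)/(V₂−V₁) = (1591+359)/(1591−359) = 1.5828; √ = 1.2581.
x_cross = 2·34.7·1.2581 = 87.31 m.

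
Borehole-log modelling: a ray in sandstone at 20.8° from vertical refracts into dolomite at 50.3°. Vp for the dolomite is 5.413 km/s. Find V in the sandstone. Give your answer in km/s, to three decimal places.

Snell's law: sin 20.8°/V₁ = sin 50.3°/V₂.
V₁ = V₂·sin 20.8°/sin 50.3° = 5.413 × 0.4615 = 2.498 km/s.

2.498 km/s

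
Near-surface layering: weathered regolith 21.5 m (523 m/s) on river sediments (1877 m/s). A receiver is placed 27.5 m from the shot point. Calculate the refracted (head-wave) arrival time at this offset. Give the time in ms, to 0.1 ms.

93.6 ms

t = x/V₂ + 2h·√(V₂²−V₁²)/(V₁V₂).
√(V₂²−V₁²) = √(1877²−523²) = 1802.7 m/s; delay term = 2·21.5·1802.7/(523·1877) = 0.07896 s.
t = 27.5/1877 + 0.07896 = 0.09361 s.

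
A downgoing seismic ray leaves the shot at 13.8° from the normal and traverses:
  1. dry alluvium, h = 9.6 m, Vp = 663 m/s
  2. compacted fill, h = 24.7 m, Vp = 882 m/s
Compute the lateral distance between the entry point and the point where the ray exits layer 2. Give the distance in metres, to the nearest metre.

11 m

p = sin θ₁/V₁ = sin 13.8°/663 = 3.5978e-04 s/m is conserved through the stack.
Layer 1: θ = 13.80°; offset = 9.6·tan 13.80° = 2.358 m.
Layer 2: sin θ = p·882 = 0.3173 → θ = 18.50°; offset = 24.7·tan 18.50° = 8.265 m.
Total horizontal offset = 10.623 m.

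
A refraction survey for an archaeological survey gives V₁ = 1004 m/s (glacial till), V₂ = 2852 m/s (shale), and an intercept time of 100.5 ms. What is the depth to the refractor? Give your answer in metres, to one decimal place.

53.9 m

θ_c = arcsin(1004/2852) = 20.61°; cos θ_c = 0.9360.
tᵢ = 2h cos θ_c/V₁ ⇒ h = tᵢ·V₁/(2 cos θ_c) = 0.1005·1004/(2·0.9360) = 53.90 m.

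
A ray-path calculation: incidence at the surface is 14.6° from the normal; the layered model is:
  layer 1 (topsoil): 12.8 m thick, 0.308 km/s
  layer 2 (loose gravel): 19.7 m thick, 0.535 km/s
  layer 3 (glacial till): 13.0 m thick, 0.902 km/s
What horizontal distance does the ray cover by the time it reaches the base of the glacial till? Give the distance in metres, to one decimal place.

Ray parameter p = sin 14.6° / 0.308 km/s = 8.1841e-01 s/km.
Layer 1: θ = 14.60°; offset = 12.8·tan 14.60° = 3.334 m.
Layer 2: sin θ = p·0.535 = 0.4378 → θ = 25.97°; offset = 19.7·tan 25.97° = 9.594 m.
Layer 3: sin θ = p·0.902 = 0.7382 → θ = 47.58°; offset = 13.0·tan 47.58° = 14.226 m.
Summing the layer offsets gives 27.154 m.

27.2 m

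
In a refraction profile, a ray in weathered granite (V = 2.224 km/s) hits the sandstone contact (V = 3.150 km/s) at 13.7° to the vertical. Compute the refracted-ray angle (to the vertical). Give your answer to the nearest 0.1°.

19.6°

sin θ₁/V₁ = sin θ₂/V₂ ⇒ sin θ₂ = 3.150·sin 13.7°/2.224 = 3.150·0.2368/2.224 = 0.3354.
θ₂ = arcsin 0.3354 = 19.60° from the normal.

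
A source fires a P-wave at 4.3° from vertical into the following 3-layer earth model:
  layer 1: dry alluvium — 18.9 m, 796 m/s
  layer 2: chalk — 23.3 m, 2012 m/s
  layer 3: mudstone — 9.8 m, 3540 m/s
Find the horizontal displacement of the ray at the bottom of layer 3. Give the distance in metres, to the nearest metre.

Apply Snell's law at each interface; in layer i the horizontal offset is hᵢ·tan θᵢ.
Layer 1: θ = 4.30°; offset = 18.9·tan 4.30° = 1.421 m.
Layer 2: sin θ = 2012·sin 4.3°/796 = 0.1895, θ = 10.92°; offset = 23.3·tan 10.92° = 4.497 m.
Layer 3: sin θ = 3540·sin 4.3°/796 = 0.3334, θ = 19.48°; offset = 9.8·tan 19.48° = 3.466 m.
Total horizontal offset = 9.385 m.

9 m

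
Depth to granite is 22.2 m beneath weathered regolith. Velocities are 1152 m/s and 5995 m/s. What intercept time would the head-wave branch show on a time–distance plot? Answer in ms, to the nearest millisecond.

θ_c = arcsin(V₁/V₂) = arcsin(1152/5995) = 11.08°; cos θ_c = 0.9814.
tᵢ = 2h·cos θ_c / V₁ = 2·22.2·0.9814 / 1152 = 0.03782 s.

38 ms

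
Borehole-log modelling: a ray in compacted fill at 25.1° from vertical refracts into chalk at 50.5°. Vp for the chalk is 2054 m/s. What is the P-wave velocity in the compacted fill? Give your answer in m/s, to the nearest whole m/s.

1129 m/s

Snell's law: sin 25.1°/V₁ = sin 50.5°/V₂.
V₁ = V₂·sin 25.1°/sin 50.5° = 2054 × 0.5497 = 1129.18 m/s.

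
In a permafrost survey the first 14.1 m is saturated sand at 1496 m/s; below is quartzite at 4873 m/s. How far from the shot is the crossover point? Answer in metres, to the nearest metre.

x_cross = 2h·√((V₂+V₁)/(V₂−V₁)).
(V₂+V₁)/(V₂−V₁) = (4873+1496)/(4873−1496) = 1.8860; √ = 1.3733.
x_cross = 2·14.1·1.3733 = 38.73 m.

39 m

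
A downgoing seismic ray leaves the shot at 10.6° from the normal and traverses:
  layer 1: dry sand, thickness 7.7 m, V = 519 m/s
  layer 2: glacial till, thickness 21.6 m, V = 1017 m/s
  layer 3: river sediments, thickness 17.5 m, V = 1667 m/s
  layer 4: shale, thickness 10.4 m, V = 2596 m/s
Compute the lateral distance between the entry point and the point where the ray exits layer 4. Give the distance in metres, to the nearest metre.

47 m

Apply Snell's law at each interface; in layer i the horizontal offset is hᵢ·tan θᵢ.
Layer 1: θ = 10.60°; offset = 7.7·tan 10.60° = 1.441 m.
Layer 2: sin θ = 1017·sin 10.6°/519 = 0.3605, θ = 21.13°; offset = 21.6·tan 21.13° = 8.347 m.
Layer 3: sin θ = 1667·sin 10.6°/519 = 0.5908, θ = 36.22°; offset = 17.5·tan 36.22° = 12.816 m.
Layer 4: sin θ = 2596·sin 10.6°/519 = 0.9201, θ = 66.94°; offset = 10.4·tan 66.94° = 24.432 m.
Summing the layer offsets gives 47.036 m.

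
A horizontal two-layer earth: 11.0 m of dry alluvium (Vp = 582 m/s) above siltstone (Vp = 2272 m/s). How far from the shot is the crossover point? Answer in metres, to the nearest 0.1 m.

28.6 m

θ_c = arcsin(582/2272) = 14.84°, so cos θ_c = 0.9666 and tᵢ = 2h cos θ_c/V₁ = 0.0365 s.
At crossover x/V₁ = x/V₂ + tᵢ ⇒ x = tᵢ/(1/V₁ − 1/V₂) = 0.03654/(1.7182e-03 − 4.4014e-04) = 28.59 m.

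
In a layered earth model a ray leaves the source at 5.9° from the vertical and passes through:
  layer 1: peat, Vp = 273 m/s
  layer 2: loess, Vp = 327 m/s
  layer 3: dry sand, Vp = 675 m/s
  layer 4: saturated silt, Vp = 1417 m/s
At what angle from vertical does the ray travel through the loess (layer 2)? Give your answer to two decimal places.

Snell's law across each interface conserves sin θ / V, so sin θ_2 = V_2·sin θ₁/V₁.
sin θ_2 = 327 × sin 5.9° / 273 = 0.1231.
θ_2 = 7.07° from the vertical.

7.07°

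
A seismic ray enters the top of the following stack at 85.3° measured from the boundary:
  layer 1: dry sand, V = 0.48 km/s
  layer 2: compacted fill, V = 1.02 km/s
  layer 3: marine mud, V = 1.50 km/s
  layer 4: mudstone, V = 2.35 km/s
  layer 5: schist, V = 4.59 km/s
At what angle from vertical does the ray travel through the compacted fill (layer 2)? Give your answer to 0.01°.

From the normal: θ₁ = 90° − 85.3° = 4.7°.
Snell's law across each interface conserves sin θ / V, so sin θ_2 = V_2·sin θ₁/V₁.
sin θ_2 = 1.02 × sin 4.7° / 0.48 = 0.1741.
θ_2 = 10.03° from the vertical.

10.03°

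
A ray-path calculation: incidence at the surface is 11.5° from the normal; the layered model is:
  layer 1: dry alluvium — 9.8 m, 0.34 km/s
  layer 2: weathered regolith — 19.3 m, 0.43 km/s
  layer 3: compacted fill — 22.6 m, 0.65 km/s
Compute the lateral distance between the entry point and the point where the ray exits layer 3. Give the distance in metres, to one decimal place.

Ray parameter p = sin 11.5° / 0.34 km/s = 5.8638e-01 s/km.
Layer 1: θ = 11.50°; offset = 9.8·tan 11.50° = 1.994 m.
Layer 2: sin θ = p·0.43 = 0.2521 → θ = 14.60°; offset = 19.3·tan 14.60° = 5.029 m.
Layer 3: sin θ = p·0.65 = 0.3811 → θ = 22.40°; offset = 22.6·tan 22.40° = 9.317 m.
Summing the layer offsets gives 16.340 m.

16.3 m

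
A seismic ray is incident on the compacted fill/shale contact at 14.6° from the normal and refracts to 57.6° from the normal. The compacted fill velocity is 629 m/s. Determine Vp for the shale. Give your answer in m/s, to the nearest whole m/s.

2107 m/s

Snell's law: sin 14.6°/V₁ = sin 57.6°/V₂.
V₂ = V₁·sin 57.6°/sin 14.6° = 629 × 3.3496 = 2106.89 m/s.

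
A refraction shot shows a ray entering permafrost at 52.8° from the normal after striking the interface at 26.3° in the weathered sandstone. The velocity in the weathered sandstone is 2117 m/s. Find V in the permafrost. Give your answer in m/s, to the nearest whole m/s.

3806 m/s

Snell's law: sin 26.3°/V₁ = sin 52.8°/V₂.
V₂ = V₁·sin 52.8°/sin 26.3° = 2117 × 1.7977 = 3805.83 m/s.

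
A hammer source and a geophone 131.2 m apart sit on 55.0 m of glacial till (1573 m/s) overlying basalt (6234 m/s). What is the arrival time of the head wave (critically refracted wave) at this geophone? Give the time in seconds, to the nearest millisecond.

t = x/V₂ + 2h·√(V₂²−V₁²)/(V₁V₂).
√(V₂²−V₁²) = √(6234²−1573²) = 6032.3 m/s; delay term = 2·55.0·6032.3/(1573·6234) = 0.06767 s.
t = 131.2/6234 + 0.06767 = 0.08871 s.

0.089 s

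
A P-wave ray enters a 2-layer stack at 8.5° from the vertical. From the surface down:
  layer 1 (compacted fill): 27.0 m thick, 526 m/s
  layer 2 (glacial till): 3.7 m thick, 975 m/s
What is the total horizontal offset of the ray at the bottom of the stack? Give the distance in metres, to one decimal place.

5.1 m

Ray parameter p = sin 8.5° / 526 m/s = 2.8101e-04 s/m.
Layer 1: θ = 8.50°; offset = 27.0·tan 8.50° = 4.035 m.
Layer 2: sin θ = p·975 = 0.2740 → θ = 15.90°; offset = 3.7·tan 15.90° = 1.054 m.
Σ offsets = 5.089 m.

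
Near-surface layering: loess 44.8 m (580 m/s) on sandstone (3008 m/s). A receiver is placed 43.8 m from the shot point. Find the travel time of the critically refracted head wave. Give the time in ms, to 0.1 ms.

166.1 ms

θ_c = arcsin(V₁/V₂) = arcsin(580/3008) = 11.12°, cos θ_c = 0.9812.
Intercept time tᵢ = 2h cos θ_c / V₁ = 2·44.8·0.9812/580 = 0.15158 s.
t = x/V₂ + tᵢ = 43.8/3008 + 0.15158 = 0.16614 s.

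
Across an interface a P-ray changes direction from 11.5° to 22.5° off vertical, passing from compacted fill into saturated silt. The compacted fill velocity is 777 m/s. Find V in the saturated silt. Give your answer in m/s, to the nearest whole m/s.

1491 m/s

sin 11.5° = 0.1994; sin 22.5° = 0.3827.
V₂ = V₁·(sin θ₂/sin θ₁) = 777·(0.3827/0.1994) = 1491.44 m/s.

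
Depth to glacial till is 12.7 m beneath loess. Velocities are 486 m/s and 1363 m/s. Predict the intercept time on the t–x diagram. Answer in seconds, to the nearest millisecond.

tᵢ = 2h·√(V₂²−V₁²)/(V₁V₂).
√(V₂²−V₁²) = √(1363²−486²) = 1273.4 m/s.
tᵢ = 2·12.7·1273.4/(486·1363) = 0.04883 s.

0.049 s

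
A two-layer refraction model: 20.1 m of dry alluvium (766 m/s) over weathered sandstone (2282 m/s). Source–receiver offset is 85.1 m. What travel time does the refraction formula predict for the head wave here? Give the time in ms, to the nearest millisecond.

θ_c = arcsin(V₁/V₂) = arcsin(766/2282) = 19.61°, cos θ_c = 0.9420.
Intercept time tᵢ = 2h cos θ_c / V₁ = 2·20.1·0.9420/766 = 0.04944 s.
t = x/V₂ + tᵢ = 85.1/2282 + 0.04944 = 0.08673 s.

87 ms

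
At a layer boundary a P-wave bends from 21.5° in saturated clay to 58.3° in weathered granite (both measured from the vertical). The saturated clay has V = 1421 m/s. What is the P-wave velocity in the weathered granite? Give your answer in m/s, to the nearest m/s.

Snell's law: sin 21.5°/V₁ = sin 58.3°/V₂.
V₂ = V₁·sin 58.3°/sin 21.5° = 1421 × 2.3214 = 3298.77 m/s.

3299 m/s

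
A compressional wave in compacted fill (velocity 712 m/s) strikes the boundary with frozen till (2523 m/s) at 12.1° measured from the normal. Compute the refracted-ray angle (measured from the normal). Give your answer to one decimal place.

48.0°

sin θ₁/V₁ = sin θ₂/V₂ ⇒ sin θ₂ = 2523·sin 12.1°/712 = 2523·0.2096/712 = 0.7428.
θ₂ = sin⁻¹(0.7428) = 47.97° (from vertical).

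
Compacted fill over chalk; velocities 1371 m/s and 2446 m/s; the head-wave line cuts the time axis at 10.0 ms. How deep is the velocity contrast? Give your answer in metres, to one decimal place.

8.3 m

h = tᵢ·V₁·V₂ / (2·√(V₂²−V₁²)).
√(V₂²−V₁²) = √(2446² − 1371²) = 2025.7 m/s.
h = 0.01 s × 1371 × 2446 / (2 × 2025.7) = 8.28 m.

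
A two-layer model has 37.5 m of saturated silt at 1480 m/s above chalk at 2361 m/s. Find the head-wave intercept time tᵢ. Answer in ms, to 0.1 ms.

θ_c = arcsin(V₁/V₂) = arcsin(1480/2361) = 38.82°; cos θ_c = 0.7791.
tᵢ = 2h·cos θ_c / V₁ = 2·37.5·0.7791 / 1480 = 0.03948 s.

39.5 ms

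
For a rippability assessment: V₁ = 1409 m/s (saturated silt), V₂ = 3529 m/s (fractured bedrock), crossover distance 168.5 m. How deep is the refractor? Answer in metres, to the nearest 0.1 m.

55.2 m

x_cross = 2h·√((V₂+V₁)/(V₂−V₁)) → h = x_cross / (2·√((V₂+V₁)/(V₂−V₁))).
√((V₂+V₁)/(V₂−V₁)) = √((3529+1409)/(3529−1409)) = 1.5262.
h = 168.5 / (2·1.5262) = 55.20 m.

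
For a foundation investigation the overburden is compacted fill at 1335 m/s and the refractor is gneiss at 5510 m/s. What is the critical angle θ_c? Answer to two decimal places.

Critical incidence: sin θ_c = V₁/V₂ = 1335/5510 = 0.2423.
θ_c = arcsin 0.2423 = 14.02°.

14.02°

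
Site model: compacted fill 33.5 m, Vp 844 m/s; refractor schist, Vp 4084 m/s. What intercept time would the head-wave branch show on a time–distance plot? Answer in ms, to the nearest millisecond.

78 ms

θ_c = arcsin(V₁/V₂) = arcsin(844/4084) = 11.93°; cos θ_c = 0.9784.
tᵢ = 2h·cos θ_c / V₁ = 2·33.5·0.9784 / 844 = 0.07767 s.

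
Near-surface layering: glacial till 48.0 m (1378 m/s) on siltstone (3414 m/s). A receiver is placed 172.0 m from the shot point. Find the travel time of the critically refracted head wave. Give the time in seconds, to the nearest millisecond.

θ_c = arcsin(V₁/V₂) = arcsin(1378/3414) = 23.81°, cos θ_c = 0.9149.
Intercept time tᵢ = 2h cos θ_c / V₁ = 2·48.0·0.9149/1378 = 0.06374 s.
t = x/V₂ + tᵢ = 172.0/3414 + 0.06374 = 0.11412 s.

0.114 s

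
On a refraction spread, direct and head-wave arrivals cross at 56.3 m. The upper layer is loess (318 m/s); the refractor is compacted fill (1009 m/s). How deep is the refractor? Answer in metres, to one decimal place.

20.3 m

h = (x_cross/2)·√((V₂−V₁)/(V₂+V₁)).
(V₂−V₁)/(V₂+V₁) = (1009−318)/(1009+318) = 0.5207; √ = 0.7216.
h = (56.3/2)·0.7216 = 20.31 m.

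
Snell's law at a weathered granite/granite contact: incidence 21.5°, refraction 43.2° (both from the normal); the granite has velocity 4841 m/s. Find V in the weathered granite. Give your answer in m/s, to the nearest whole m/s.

Snell's law: sin 21.5°/V₁ = sin 43.2°/V₂.
V₁ = V₂·sin 21.5°/sin 43.2° = 4841 × 0.5354 = 2591.83 m/s.

2592 m/s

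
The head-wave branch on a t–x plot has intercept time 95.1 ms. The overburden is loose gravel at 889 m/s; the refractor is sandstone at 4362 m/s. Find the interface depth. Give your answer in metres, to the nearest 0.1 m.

θ_c = arcsin(889/4362) = 11.76°; cos θ_c = 0.9790.
tᵢ = 2h cos θ_c/V₁ ⇒ h = tᵢ·V₁/(2 cos θ_c) = 0.0951·889/(2·0.9790) = 43.18 m.

43.2 m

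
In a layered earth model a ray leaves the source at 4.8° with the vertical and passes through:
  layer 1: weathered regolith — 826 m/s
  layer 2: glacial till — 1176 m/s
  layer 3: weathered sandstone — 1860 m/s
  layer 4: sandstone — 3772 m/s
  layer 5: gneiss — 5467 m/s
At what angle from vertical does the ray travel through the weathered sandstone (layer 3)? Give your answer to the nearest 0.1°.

Ray parameter p = sin 4.8° / 826 = 1.0130e-04 s/m.
sin θ_3 = p·V_3 = 1.0130e-04 × 1860 = 0.1884.
θ_3 = arcsin 0.1884 = 10.86°.

10.9°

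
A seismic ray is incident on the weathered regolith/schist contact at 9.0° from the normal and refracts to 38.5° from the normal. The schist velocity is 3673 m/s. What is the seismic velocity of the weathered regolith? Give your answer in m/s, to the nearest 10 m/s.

Snell's law: sin 9.0°/V₁ = sin 38.5°/V₂.
V₁ = V₂·sin 9.0°/sin 38.5° = 3673 × 0.2513 = 923.00 m/s.

920 m/s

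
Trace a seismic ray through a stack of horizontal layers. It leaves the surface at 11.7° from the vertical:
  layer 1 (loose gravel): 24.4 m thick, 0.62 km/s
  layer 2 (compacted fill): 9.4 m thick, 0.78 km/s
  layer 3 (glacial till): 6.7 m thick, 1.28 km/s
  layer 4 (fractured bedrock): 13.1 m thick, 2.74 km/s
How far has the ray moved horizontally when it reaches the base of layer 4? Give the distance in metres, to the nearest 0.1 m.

p = sin θ₁/V₁ = sin 11.7°/0.62 = 3.2708e-01 s/km is conserved through the stack.
Layer 1: θ = 11.70°; offset = 24.4·tan 11.70° = 5.053 m.
Layer 2: sin θ = p·0.78 = 0.2551 → θ = 14.78°; offset = 9.4·tan 14.78° = 2.480 m.
Layer 3: sin θ = p·1.28 = 0.4187 → θ = 24.75°; offset = 6.7·tan 24.75° = 3.089 m.
Layer 4: sin θ = p·2.74 = 0.8962 → θ = 63.66°; offset = 13.1·tan 63.66° = 26.461 m.
Σ offsets = 37.083 m.

37.1 m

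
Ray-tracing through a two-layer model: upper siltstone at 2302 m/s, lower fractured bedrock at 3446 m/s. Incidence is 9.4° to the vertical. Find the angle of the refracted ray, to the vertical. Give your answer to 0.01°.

Snell's law: sin θ₂ = (V₂/V₁)·sin θ₁ = (3446/2302)·sin 9.4° = 0.2445.
θ₂ = arcsin 0.2445 = 14.15° from the normal.

14.15°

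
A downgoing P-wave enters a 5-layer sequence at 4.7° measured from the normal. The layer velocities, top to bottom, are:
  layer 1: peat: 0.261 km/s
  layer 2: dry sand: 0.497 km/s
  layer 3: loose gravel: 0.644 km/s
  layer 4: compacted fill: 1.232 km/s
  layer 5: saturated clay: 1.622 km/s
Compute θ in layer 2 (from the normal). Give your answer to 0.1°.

Ray parameter p = sin 4.7° / 0.261 = 3.1394e-01 s/km.
sin θ_2 = p·V_2 = 3.1394e-01 × 0.497 = 0.1560.
θ_2 = 8.98° from the vertical.

9.0°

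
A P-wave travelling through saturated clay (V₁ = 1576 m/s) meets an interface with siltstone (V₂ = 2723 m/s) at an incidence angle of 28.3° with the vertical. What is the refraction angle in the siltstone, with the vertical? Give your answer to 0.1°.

Snell's law: sin θ₂ = (V₂/V₁)·sin θ₁ = (2723/1576)·sin 28.3° = 0.8191.
θ₂ = sin⁻¹(0.8191) = 55.00° (from vertical).

55.0°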